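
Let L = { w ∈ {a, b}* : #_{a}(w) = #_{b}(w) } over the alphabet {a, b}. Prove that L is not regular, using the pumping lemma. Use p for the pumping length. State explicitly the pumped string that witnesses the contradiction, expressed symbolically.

a^{p+k} b^p

Toward a contradiction, assume L is regular with pumping length p.
Choose w = a^p b^p ∈ L with |w| = 2p ≥ p.
The pumping lemma gives a decomposition w = xyz where |xy| ≤ p and |y| ≥ 1.
Because |xy| ≤ p and w begins with p copies of a, we have y = a^k with 1 ≤ k ≤ p.
Pump with i = 2: xy^2z = a^{p+k} b^p has p+k occurrences of a but only p of b. Since k ≥ 1 the counts differ, so xy^2z ∉ L.
This is a contradiction; hence L is not regular.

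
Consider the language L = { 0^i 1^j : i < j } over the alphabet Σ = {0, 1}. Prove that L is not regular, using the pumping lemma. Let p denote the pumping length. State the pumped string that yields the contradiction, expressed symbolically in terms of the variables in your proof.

0^{p+k} 1^{p+1}

Assume L is regular. Let p be the pumping length given by the pumping lemma.
Choose w = 0^p 1^{p+1} ∈ L, with |w| = 2p+1 ≥ p.
The pumping lemma gives a decomposition w = xyz where |xy| ≤ p and |y| ≥ 1.
Because |xy| ≤ p and w begins with p copies of 0, we have y = 0^k with 1 ≤ k ≤ p.
Consider xy^2z = 0^{p+k} 1^{p+1}. Since k ≥ 1, the 0-count p+k is at least p+1, so i < j fails; thus xy^2z ∉ L.
Contradiction. Therefore L is not regular.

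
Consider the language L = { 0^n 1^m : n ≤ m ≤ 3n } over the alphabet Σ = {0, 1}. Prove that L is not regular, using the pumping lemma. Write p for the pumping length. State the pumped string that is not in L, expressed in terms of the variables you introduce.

Assume L is regular. Let p be the pumping length given by the pumping lemma.
Take w = 0^p 1^p ∈ L (since p ≤ p ≤ 3p), with |w| = 2p ≥ p.
Write w = xyz as guaranteed by the lemma, with |xy| ≤ p and |y| ≥ 1.
Because |xy| ≤ p and w begins with p copies of 0, we have y = 0^k with 1 ≤ k ≤ p.
Pump with i = 2: xy^2z = 0^{p+k} 1^p. Now n = p+k > p = m, so the condition n ≤ m fails. Thus xy^2z ∉ L.
This is a contradiction; hence L is not regular.

0^{p+k} 1^p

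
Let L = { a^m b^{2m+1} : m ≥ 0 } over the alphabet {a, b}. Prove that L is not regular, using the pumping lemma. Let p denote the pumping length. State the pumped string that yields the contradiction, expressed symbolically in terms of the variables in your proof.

a^{p+k} b^{2p+1}

Assume L is regular. Let p be the pumping length given by the pumping lemma.
Take w = a^p b^{2p+1}. Then w ∈ L and |w| = 3p+1 ≥ p.
Write w = xyz as guaranteed by the lemma, with |xy| ≤ p and |y| ≥ 1.
Since the first p symbols of w are all a's and |xy| ≤ p, y lies entirely in the leading a-block: y = a^k for some k with 1 ≤ k ≤ p.
Pump with i = 2: xy^2z = a^{p+k} b^{2p+1}. For this to lie in L we would need 2p+1 = 2(p+k)+1, which forces k = 0. But k ≥ 1, so xy^2z ∉ L.
Contradiction. Therefore L is not regular.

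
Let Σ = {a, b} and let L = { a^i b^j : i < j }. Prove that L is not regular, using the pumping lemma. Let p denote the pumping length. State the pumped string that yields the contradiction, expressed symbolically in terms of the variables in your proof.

Suppose for contradiction that L is regular, and let p be the pumping length.
Choose w = a^p b^{p+1} ∈ L, with |w| = 2p+1 ≥ p.
The pumping lemma gives a decomposition w = xyz where |xy| ≤ p and y is nonempty.
Because |xy| ≤ p and w begins with p copies of a, we have y = a^k with 1 ≤ k ≤ p.
Consider xy^2z = a^{p+k} b^{p+1}. Since k ≥ 1, the a-count p+k is at least p+1, so i < j fails; thus xy^2z ∉ L.
Contradiction. Therefore L is not regular.

a^{p+k} b^{p+1}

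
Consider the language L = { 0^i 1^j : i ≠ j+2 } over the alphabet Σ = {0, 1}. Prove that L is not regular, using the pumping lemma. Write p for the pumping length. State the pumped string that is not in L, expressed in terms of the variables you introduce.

Assume L is regular. Let p be the pumping length given by the pumping lemma.
Choose w = 0^p 1^{p+p!-2}. Since p ≠ (p+p!-2)+2 = p+p!, w ∈ L; and |w| ≥ p.
The pumping lemma gives a decomposition w = xyz where |xy| ≤ p and |y| > 0.
Because |xy| ≤ p and w begins with p copies of 0, we have y = 0^k with 1 ≤ k ≤ p.
Since 1 ≤ k ≤ p, k divides p!; set t = 1 + p!/k. Then xy^t z has p + (p!/k)·k = p + p! copies of 0. Now the 0-count is p+p! and (1-count)+2 = (p+p!-2)+2 = p+p!, so i ≠ j+2 fails. So xy^t z = 0^{p+p!} 1^{p+p!-2} ∉ L.
Contradiction. Therefore L is not regular.

0^{p+p!} 1^{p+p!-2}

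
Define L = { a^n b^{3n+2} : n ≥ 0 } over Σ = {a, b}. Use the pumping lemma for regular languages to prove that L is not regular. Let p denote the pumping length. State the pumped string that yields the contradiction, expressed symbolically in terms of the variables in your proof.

a^{p+k} b^{3p+2}

Suppose for contradiction that L is regular, and let p be the pumping length.
Let w = a^p b^{3p+2} ∈ L; note |w| = 4p+2 ≥ p.
The pumping lemma gives a decomposition w = xyz where |xy| ≤ p and y is nonempty.
Since the first p symbols of w are all a's and |xy| ≤ p, y lies entirely in the leading a-block: y = a^k for some k with 1 ≤ k ≤ p.
Pump with i = 2: xy^2z = a^{p+k} b^{3p+2}. For this to lie in L we would need 3p+2 = 3(p+k)+2, which forces k = 0. But k ≥ 1, so xy^2z ∉ L.
Contradiction. Therefore L is not regular.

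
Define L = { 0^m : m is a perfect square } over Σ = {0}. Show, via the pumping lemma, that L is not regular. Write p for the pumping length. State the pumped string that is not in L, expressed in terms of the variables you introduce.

Toward a contradiction, assume L is regular with pumping length p.
Take w = 0^{p²} ∈ L with |w| = p² ≥ p.
By the pumping lemma, w = xyz with |xy| ≤ p and |y| > 0.
Then y = 0^k for some k with 1 ≤ k ≤ p.
Pump with i = 2: xy^2z = 0^{p²+k}. Since 1 ≤ k ≤ p, p² < p²+k ≤ p²+p < (p+1)², so p²+k lies strictly between consecutive squares and is not a perfect square. So xy^2z ∉ L.
Contradiction. Therefore L is not regular.

0^{p²+k}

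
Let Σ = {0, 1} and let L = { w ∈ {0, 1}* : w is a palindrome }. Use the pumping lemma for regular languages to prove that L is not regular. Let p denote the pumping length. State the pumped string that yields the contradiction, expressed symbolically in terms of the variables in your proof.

Assume L is regular; let p be its pumping constant.
Take w = 0^p 1 0^p, a palindrome of length 2p+1 ≥ p.
By the pumping lemma, w = xyz with |xy| ≤ p and y is nonempty.
Since the first p symbols of w are all 0's and |xy| ≤ p, y lies entirely in the leading 0-block: y = 0^k for some k with 1 ≤ k ≤ p.
Pump with i = 2: xy^2z = 0^{p+k} 1 0^p. Its reverse is 0^p 1 0^{p+k}, which differs from xy^2z since k ≥ 1. So xy^2z is not a palindrome and xy^2z ∉ L.
Contradiction. Therefore L is not regular.

0^{p+k} 1 0^p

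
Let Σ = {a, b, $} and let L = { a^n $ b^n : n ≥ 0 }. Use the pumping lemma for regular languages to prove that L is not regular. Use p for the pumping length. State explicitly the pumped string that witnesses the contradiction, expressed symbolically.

Suppose for contradiction that L is regular, and let p be the pumping length.
Take w = a^p $ b^p ∈ L with |w| = 2p+1 ≥ p.
The pumping lemma gives a decomposition w = xyz where |xy| ≤ p and |y| > 0.
Because |xy| ≤ p and w begins with p copies of a, we have y = a^k with 1 ≤ k ≤ p.
Pump with i = 2: xy^2z = a^{p+k} $ b^p, which would require p+k = p. But k ≥ 1, so xy^2z ∉ L.
Contradiction. Therefore L is not regular.

a^{p+k} $ b^p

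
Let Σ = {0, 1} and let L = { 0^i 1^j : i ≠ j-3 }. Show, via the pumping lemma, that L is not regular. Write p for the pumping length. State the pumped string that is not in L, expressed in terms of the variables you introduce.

Assume L is regular. Let p be the pumping length given by the pumping lemma.
Choose w = 0^p 1^{p+p!+3}. Since p ≠ (p+p!+3)-3 = p+p!, w ∈ L; and |w| ≥ p.
By the pumping lemma, w = xyz with |xy| ≤ p and |y| ≥ 1.
Since the first p symbols of w are all 0's and |xy| ≤ p, y lies entirely in the leading 0-block: y = 0^k for some k with 1 ≤ k ≤ p.
Since 1 ≤ k ≤ p, k divides p!; set t = 1 + p!/k. Then xy^t z has p + (p!/k)·k = p + p! copies of 0. Now the 0-count is p+p! and (1-count)-3 = (p+p!+3)-3 = p+p!, so i ≠ j-3 fails. So xy^t z = 0^{p+p!} 1^{p+p!+3} ∉ L.
This is a contradiction; hence L is not regular.

0^{p+p!} 1^{p+p!+3}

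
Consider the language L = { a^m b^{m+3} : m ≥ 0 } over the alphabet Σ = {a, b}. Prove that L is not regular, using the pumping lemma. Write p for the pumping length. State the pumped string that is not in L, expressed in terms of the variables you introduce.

a^{p+k} b^{p+3}

Suppose for contradiction that L is regular, and let p be the pumping length.
Take w = a^p b^{p+3}. Then w ∈ L and |w| = 2p+3 ≥ p.
Write w = xyz as guaranteed by the lemma, with |xy| ≤ p and |y| ≥ 1.
The first p characters of w are a's, so xy (and hence y) consists only of a's. Write y = a^k, 1 ≤ k ≤ p.
Pump with i = 2: xy^2z = a^{p+k} b^{p+3}. For this to lie in L we would need p+3 = (p+k)+3, which forces k = 0. But k ≥ 1, so xy^2z ∉ L.
This is a contradiction; hence L is not regular.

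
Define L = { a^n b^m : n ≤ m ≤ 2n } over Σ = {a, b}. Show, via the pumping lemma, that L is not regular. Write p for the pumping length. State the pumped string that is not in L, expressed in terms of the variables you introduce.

a^{p+k} b^p

Suppose for contradiction that L is regular, and let p be the pumping length.
Take w = a^p b^p ∈ L (since p ≤ p ≤ 2p), with |w| = 2p ≥ p.
Write w = xyz as guaranteed by the lemma, with |xy| ≤ p and |y| > 0.
Because |xy| ≤ p and w begins with p copies of a, we have y = a^k with 1 ≤ k ≤ p.
Pump with i = 2: xy^2z = a^{p+k} b^p. Now n = p+k > p = m, so the condition n ≤ m fails. Thus xy^2z ∉ L.
Contradiction. Therefore L is not regular.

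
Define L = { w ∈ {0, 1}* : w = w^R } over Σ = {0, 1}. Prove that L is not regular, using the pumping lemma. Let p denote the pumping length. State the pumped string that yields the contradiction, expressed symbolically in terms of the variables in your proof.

0^{p+k} 1 0^p

Suppose for contradiction that L is regular, and let p be the pumping length.
Take w = 0^p 1 0^p, a palindrome of length 2p+1 ≥ p.
By the pumping lemma, w = xyz with |xy| ≤ p and y is nonempty.
The first p characters of w are 0's, so xy (and hence y) consists only of 0's. Write y = 0^k, 1 ≤ k ≤ p.
Pump with i = 2: xy^2z = 0^{p+k} 1 0^p. Its reverse is 0^p 1 0^{p+k}, which differs from xy^2z since k ≥ 1. So xy^2z is not a palindrome and xy^2z ∉ L.
This contradicts the pumping lemma, so L is not regular.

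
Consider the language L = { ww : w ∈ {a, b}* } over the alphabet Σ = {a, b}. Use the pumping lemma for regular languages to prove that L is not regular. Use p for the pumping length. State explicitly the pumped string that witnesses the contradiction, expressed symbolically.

a^{p+k} b^p a^p b^p

Toward a contradiction, assume L is regular with pumping length p.
Take w = a^p b^p a^p b^p = uu where u = a^pb^p; then w ∈ L and |w| = 4p ≥ p.
Write w = xyz as guaranteed by the lemma, with |xy| ≤ p and |y| ≥ 1.
Since the first p symbols of w are all a's and |xy| ≤ p, y lies entirely in the leading a-block: y = a^k for some k with 1 ≤ k ≤ p.
Pump with i = 2: xy^2z = a^{p+k} b^p a^p b^p, of length 4p+k. Suppose this equals vv. The string starts with a and ends with b, so v does too; thus the boundary between the two copies of v is a b→a transition. There is exactly one such transition, at position 2p+k, so |v| = 2p+k and |vv| = 4p+2k ≠ 4p+k since k ≥ 1. So xy^2z ∉ L.
This is a contradiction; hence L is not regular.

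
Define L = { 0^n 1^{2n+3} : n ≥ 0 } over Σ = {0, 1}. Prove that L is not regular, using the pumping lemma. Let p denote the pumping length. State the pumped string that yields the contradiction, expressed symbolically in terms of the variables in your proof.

0^{p+k} 1^{2p+3}

Toward a contradiction, assume L is regular with pumping length p.
Let w = 0^p 1^{2p+3} ∈ L; note |w| = 3p+3 ≥ p.
The pumping lemma gives a decomposition w = xyz where |xy| ≤ p and y is nonempty.
Since the first p symbols of w are all 0's and |xy| ≤ p, y lies entirely in the leading 0-block: y = 0^k for some k with 1 ≤ k ≤ p.
Pump with i = 2: xy^2z = 0^{p+k} 1^{2p+3}. For this to lie in L we would need 2p+3 = 2(p+k)+3, which forces k = 0. But k ≥ 1, so xy^2z ∉ L.
This contradicts the pumping lemma, so L is not regular.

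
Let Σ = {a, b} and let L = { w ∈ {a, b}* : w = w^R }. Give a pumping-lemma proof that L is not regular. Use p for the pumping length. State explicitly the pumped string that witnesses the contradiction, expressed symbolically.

a^{p+k} b a^p

Assume L is regular; let p be its pumping constant.
Take w = a^p b a^p, a palindrome of length 2p+1 ≥ p.
Write w = xyz as guaranteed by the lemma, with |xy| ≤ p and |y| ≥ 1.
The first p characters of w are a's, so xy (and hence y) consists only of a's. Write y = a^k, 1 ≤ k ≤ p.
Pump with i = 2: xy^2z = a^{p+k} b a^p. Its reverse is a^p b a^{p+k}, which differs from xy^2z since k ≥ 1. So xy^2z is not a palindrome and xy^2z ∉ L.
This contradicts the pumping lemma, so L is not regular.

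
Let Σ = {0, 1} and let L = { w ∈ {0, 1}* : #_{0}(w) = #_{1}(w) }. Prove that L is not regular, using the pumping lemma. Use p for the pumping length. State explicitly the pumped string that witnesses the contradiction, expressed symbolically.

0^{p+k} 1^p

Toward a contradiction, assume L is regular with pumping length p.
Choose w = 0^p 1^p ∈ L with |w| = 2p ≥ p.
By the pumping lemma, w = xyz with |xy| ≤ p and |y| ≥ 1.
The first p characters of w are 0's, so xy (and hence y) consists only of 0's. Write y = 0^k, 1 ≤ k ≤ p.
Pump with i = 2: xy^2z = 0^{p+k} 1^p has p+k occurrences of 0 but only p of 1. Since k ≥ 1 the counts differ, so xy^2z ∉ L.
This is a contradiction; hence L is not regular.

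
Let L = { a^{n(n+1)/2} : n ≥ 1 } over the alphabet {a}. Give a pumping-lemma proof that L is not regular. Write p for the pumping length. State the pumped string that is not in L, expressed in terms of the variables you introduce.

Assume L is regular; let p be its pumping constant.
Take w = a^{p(p+1)/2} ∈ L with |w| = p(p+1)/2 ≥ p.
By the pumping lemma, w = xyz with |xy| ≤ p and y is nonempty.
Then y = a^k for some k with 1 ≤ k ≤ p.
Pump with i = 2: xy^2z = a^{p(p+1)/2+k}. Since 1 ≤ k ≤ p, p(p+1)/2 < p(p+1)/2+k ≤ p(p+1)/2+p < (p+1)(p+2)/2, so p(p+1)/2+k is strictly between consecutive triangular numbers. So xy^2z ∉ L.
This contradicts the pumping lemma, so L is not regular.

a^{p(p+1)/2+k}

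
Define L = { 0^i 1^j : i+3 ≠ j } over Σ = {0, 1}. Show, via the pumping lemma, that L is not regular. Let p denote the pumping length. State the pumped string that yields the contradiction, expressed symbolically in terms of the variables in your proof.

Assume L is regular. Let p be the pumping length given by the pumping lemma.
Choose w = 0^p 1^{p+p!+3}. Since p ≠ (p+p!+3)-3 = p+p!, w ∈ L; and |w| ≥ p.
Write w = xyz as guaranteed by the lemma, with |xy| ≤ p and y is nonempty.
Because |xy| ≤ p and w begins with p copies of 0, we have y = 0^k with 1 ≤ k ≤ p.
Since 1 ≤ k ≤ p, k divides p!; set t = 1 + p!/k. Then xy^t z has p + (p!/k)·k = p + p! copies of 0. Now the 0-count is p+p! and (1-count)-3 = (p+p!+3)-3 = p+p!, so i+3 ≠ j fails. So xy^t z = 0^{p+p!} 1^{p+p!+3} ∉ L.
Contradiction. Therefore L is not regular.

0^{p+p!} 1^{p+p!+3}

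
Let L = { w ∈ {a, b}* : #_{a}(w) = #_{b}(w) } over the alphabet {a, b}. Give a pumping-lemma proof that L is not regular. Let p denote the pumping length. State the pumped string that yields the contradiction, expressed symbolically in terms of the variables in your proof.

Suppose for contradiction that L is regular, and let p be the pumping length.
Choose w = a^p b^p ∈ L with |w| = 2p ≥ p.
The pumping lemma gives a decomposition w = xyz where |xy| ≤ p and |y| > 0.
The first p characters of w are a's, so xy (and hence y) consists only of a's. Write y = a^k, 1 ≤ k ≤ p.
Pump with i = 2: xy^2z = a^{p+k} b^p has p+k occurrences of a but only p of b. Since k ≥ 1 the counts differ, so xy^2z ∉ L.
This contradicts the pumping lemma, so L is not regular.

a^{p+k} b^p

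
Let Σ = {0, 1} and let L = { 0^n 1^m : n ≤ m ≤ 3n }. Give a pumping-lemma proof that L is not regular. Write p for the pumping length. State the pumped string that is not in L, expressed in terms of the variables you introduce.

Toward a contradiction, assume L is regular with pumping length p.
Take w = 0^p 1^p ∈ L (since p ≤ p ≤ 3p), with |w| = 2p ≥ p.
Write w = xyz as guaranteed by the lemma, with |xy| ≤ p and y is nonempty.
The first p characters of w are 0's, so xy (and hence y) consists only of 0's. Write y = 0^k, 1 ≤ k ≤ p.
Pump with i = 2: xy^2z = 0^{p+k} 1^p. Now n = p+k > p = m, so the condition n ≤ m fails. Thus xy^2z ∉ L.
This contradicts the pumping lemma, so L is not regular.

0^{p+k} 1^p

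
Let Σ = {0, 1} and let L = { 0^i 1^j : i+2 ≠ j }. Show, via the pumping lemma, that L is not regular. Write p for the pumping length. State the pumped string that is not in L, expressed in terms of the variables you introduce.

0^{p+p!} 1^{p+p!+2}

Toward a contradiction, assume L is regular with pumping length p.
Choose w = 0^p 1^{p+p!+2}. Since p ≠ (p+p!+2)-2 = p+p!, w ∈ L; and |w| ≥ p.
Write w = xyz as guaranteed by the lemma, with |xy| ≤ p and |y| > 0.
Since the first p symbols of w are all 0's and |xy| ≤ p, y lies entirely in the leading 0-block: y = 0^k for some k with 1 ≤ k ≤ p.
Since 1 ≤ k ≤ p, k divides p!; set t = 1 + p!/k. Then xy^t z has p + (p!/k)·k = p + p! copies of 0. Now the 0-count is p+p! and (1-count)-2 = (p+p!+2)-2 = p+p!, so i+2 ≠ j fails. So xy^t z = 0^{p+p!} 1^{p+p!+2} ∉ L.
This is a contradiction; hence L is not regular.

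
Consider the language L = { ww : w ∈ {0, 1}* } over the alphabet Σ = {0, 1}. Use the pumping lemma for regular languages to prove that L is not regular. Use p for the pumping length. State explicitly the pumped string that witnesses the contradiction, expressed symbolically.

Assume L is regular; let p be its pumping constant.
Take w = 0^p 1^p 0^p 1^p = uu where u = 0^p1^p; then w ∈ L and |w| = 4p ≥ p.
By the pumping lemma, w = xyz with |xy| ≤ p and |y| ≥ 1.
The first p characters of w are 0's, so xy (and hence y) consists only of 0's. Write y = 0^k, 1 ≤ k ≤ p.
Pump with i = 2: xy^2z = 0^{p+k} 1^p 0^p 1^p, of length 4p+k. Suppose this equals vv. The string starts with 0 and ends with 1, so v does too; thus the boundary between the two copies of v is a 1→0 transition. There is exactly one such transition, at position 2p+k, so |v| = 2p+k and |vv| = 4p+2k ≠ 4p+k since k ≥ 1. So xy^2z ∉ L.
Contradiction. Therefore L is not regular.

0^{p+k} 1^p 0^p 1^p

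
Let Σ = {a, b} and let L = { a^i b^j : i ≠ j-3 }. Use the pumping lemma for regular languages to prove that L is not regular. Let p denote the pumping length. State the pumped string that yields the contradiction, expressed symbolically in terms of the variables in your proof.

a^{p+p!} b^{p+p!+3}

Assume L is regular; let p be its pumping constant.
Choose w = a^p b^{p+p!+3}. Since p ≠ (p+p!+3)-3 = p+p!, w ∈ L; and |w| ≥ p.
By the pumping lemma, w = xyz with |xy| ≤ p and |y| > 0.
Because |xy| ≤ p and w begins with p copies of a, we have y = a^k with 1 ≤ k ≤ p.
Since 1 ≤ k ≤ p, k divides p!; set t = 1 + p!/k. Then xy^t z has p + (p!/k)·k = p + p! copies of a. Now the a-count is p+p! and (b-count)-3 = (p+p!+3)-3 = p+p!, so i ≠ j-3 fails. So xy^t z = a^{p+p!} b^{p+p!+3} ∉ L.
This contradicts the pumping lemma, so L is not regular.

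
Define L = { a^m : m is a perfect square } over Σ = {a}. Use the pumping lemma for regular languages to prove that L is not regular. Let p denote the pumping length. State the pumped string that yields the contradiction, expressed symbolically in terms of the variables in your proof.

a^{p²+k}

Assume L is regular; let p be its pumping constant.
Take w = a^{p²} ∈ L with |w| = p² ≥ p.
Write w = xyz as guaranteed by the lemma, with |xy| ≤ p and |y| ≥ 1.
Then y = a^k for some k with 1 ≤ k ≤ p.
Pump with i = 2: xy^2z = a^{p²+k}. Since 1 ≤ k ≤ p, p² < p²+k ≤ p²+p < (p+1)², so p²+k lies strictly between consecutive squares and is not a perfect square. So xy^2z ∉ L.
This is a contradiction; hence L is not regular.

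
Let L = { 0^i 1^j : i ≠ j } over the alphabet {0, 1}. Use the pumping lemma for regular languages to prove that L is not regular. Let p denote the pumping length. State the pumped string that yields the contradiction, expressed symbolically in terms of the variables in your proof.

Assume L is regular. Let p be the pumping length given by the pumping lemma.
Choose w = 0^p 1^{p+p!}. Since p ≠ p+p!, w ∈ L; and |w| ≥ p.
By the pumping lemma, w = xyz with |xy| ≤ p and |y| > 0.
Because |xy| ≤ p and w begins with p copies of 0, we have y = 0^k with 1 ≤ k ≤ p.
Since 1 ≤ k ≤ p, k divides p!; set t = 1 + p!/k. Then xy^t z has p + (p!/k)·k = p + p! copies of 0. Now the 0-count equals the 1-count, so i ≠ j fails. So xy^t z = 0^{p+p!} 1^{p+p!} ∉ L.
This contradicts the pumping lemma, so L is not regular.

0^{p+p!} 1^{p+p!}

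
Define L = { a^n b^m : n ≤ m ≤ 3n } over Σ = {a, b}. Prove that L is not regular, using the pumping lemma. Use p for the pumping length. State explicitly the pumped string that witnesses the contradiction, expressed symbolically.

a^{p+k} b^p

Suppose for contradiction that L is regular, and let p be the pumping length.
Take w = a^p b^p ∈ L (since p ≤ p ≤ 3p), with |w| = 2p ≥ p.
By the pumping lemma, w = xyz with |xy| ≤ p and |y| ≥ 1.
Since the first p symbols of w are all a's and |xy| ≤ p, y lies entirely in the leading a-block: y = a^k for some k with 1 ≤ k ≤ p.
Pump with i = 2: xy^2z = a^{p+k} b^p. Now n = p+k > p = m, so the condition n ≤ m fails. Thus xy^2z ∉ L.
This is a contradiction; hence L is not regular.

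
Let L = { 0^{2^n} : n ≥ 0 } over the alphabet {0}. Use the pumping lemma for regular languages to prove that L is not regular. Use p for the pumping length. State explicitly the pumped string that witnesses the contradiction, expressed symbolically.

0^{2^p+k}

Suppose for contradiction that L is regular, and let p be the pumping length.
Take w = 0^{2^p} ∈ L with |w| = 2^p ≥ p.
By the pumping lemma, w = xyz with |xy| ≤ p and |y| > 0.
Then y = 0^k for some k with 1 ≤ k ≤ p.
Pump with i = 2: xy^2z = 0^{2^p+k}. Since 1 ≤ k ≤ p < 2^p, we have 2^p < 2^p+k < 2^{p+1}, so 2^p+k is not a power of 2. So xy^2z ∉ L.
This contradicts the pumping lemma, so L is not regular.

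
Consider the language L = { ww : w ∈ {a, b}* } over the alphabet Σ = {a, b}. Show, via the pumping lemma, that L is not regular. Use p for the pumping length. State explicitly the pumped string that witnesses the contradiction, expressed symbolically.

a^{p+k} b^p a^p b^p

Suppose for contradiction that L is regular, and let p be the pumping length.
Take w = a^p b^p a^p b^p = uu where u = a^pb^p; then w ∈ L and |w| = 4p ≥ p.
Write w = xyz as guaranteed by the lemma, with |xy| ≤ p and |y| ≥ 1.
Because |xy| ≤ p and w begins with p copies of a, we have y = a^k with 1 ≤ k ≤ p.
Pump with i = 2: xy^2z = a^{p+k} b^p a^p b^p, of length 4p+k. Suppose this equals vv. The string starts with a and ends with b, so v does too; thus the boundary between the two copies of v is a b→a transition. There is exactly one such transition, at position 2p+k, so |v| = 2p+k and |vv| = 4p+2k ≠ 4p+k since k ≥ 1. So xy^2z ∉ L.
This contradicts the pumping lemma, so L is not regular.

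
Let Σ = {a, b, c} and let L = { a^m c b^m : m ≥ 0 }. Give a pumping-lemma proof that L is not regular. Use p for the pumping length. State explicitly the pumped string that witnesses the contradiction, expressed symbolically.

Suppose for contradiction that L is regular, and let p be the pumping length.
Take w = a^p c b^p ∈ L with |w| = 2p+1 ≥ p.
The pumping lemma gives a decomposition w = xyz where |xy| ≤ p and |y| ≥ 1.
The first p characters of w are a's, so xy (and hence y) consists only of a's. Write y = a^k, 1 ≤ k ≤ p.
Pump with i = 2: xy^2z = a^{p+k} c b^p, which would require p+k = p. But k ≥ 1, so xy^2z ∉ L.
This is a contradiction; hence L is not regular.

a^{p+k} c b^p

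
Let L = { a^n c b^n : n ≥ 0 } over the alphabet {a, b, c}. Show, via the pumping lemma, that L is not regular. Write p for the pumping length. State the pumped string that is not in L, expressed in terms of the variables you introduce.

Assume L is regular; let p be its pumping constant.
Take w = a^p c b^p ∈ L with |w| = 2p+1 ≥ p.
The pumping lemma gives a decomposition w = xyz where |xy| ≤ p and |y| > 0.
Since the first p symbols of w are all a's and |xy| ≤ p, y lies entirely in the leading a-block: y = a^k for some k with 1 ≤ k ≤ p.
Pump with i = 2: xy^2z = a^{p+k} c b^p, which would require p+k = p. But k ≥ 1, so xy^2z ∉ L.
This contradicts the pumping lemma, so L is not regular.

a^{p+k} c b^p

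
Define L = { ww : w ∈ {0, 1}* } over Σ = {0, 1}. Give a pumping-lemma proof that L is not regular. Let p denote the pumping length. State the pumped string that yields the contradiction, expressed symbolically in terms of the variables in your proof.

0^{p+k} 1^p 0^p 1^p

Suppose for contradiction that L is regular, and let p be the pumping length.
Take w = 0^p 1^p 0^p 1^p = uu where u = 0^p1^p; then w ∈ L and |w| = 4p ≥ p.
By the pumping lemma, w = xyz with |xy| ≤ p and |y| > 0.
Since the first p symbols of w are all 0's and |xy| ≤ p, y lies entirely in the leading 0-block: y = 0^k for some k with 1 ≤ k ≤ p.
Pump with i = 2: xy^2z = 0^{p+k} 1^p 0^p 1^p, of length 4p+k. Suppose this equals vv. The string starts with 0 and ends with 1, so v does too; thus the boundary between the two copies of v is a 1→0 transition. There is exactly one such transition, at position 2p+k, so |v| = 2p+k and |vv| = 4p+2k ≠ 4p+k since k ≥ 1. So xy^2z ∉ L.
This contradicts the pumping lemma, so L is not regular.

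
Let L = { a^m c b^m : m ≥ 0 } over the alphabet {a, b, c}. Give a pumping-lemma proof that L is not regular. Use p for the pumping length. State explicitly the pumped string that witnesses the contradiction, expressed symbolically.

Toward a contradiction, assume L is regular with pumping length p.
Take w = a^p c b^p ∈ L with |w| = 2p+1 ≥ p.
By the pumping lemma, w = xyz with |xy| ≤ p and y is nonempty.
The first p characters of w are a's, so xy (and hence y) consists only of a's. Write y = a^k, 1 ≤ k ≤ p.
Pump with i = 2: xy^2z = a^{p+k} c b^p, which would require p+k = p. But k ≥ 1, so xy^2z ∉ L.
This is a contradiction; hence L is not regular.

a^{p+k} c b^p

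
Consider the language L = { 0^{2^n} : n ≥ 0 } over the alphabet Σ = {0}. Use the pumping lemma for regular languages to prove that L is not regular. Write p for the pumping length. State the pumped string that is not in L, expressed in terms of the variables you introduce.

0^{2^p+k}

Toward a contradiction, assume L is regular with pumping length p.
Take w = 0^{2^p} ∈ L with |w| = 2^p ≥ p.
By the pumping lemma, w = xyz with |xy| ≤ p and |y| ≥ 1.
Then y = 0^k for some k with 1 ≤ k ≤ p.
Pump with i = 2: xy^2z = 0^{2^p+k}. Since 1 ≤ k ≤ p < 2^p, we have 2^p < 2^p+k < 2^{p+1}, so 2^p+k is not a power of 2. So xy^2z ∉ L.
This contradicts the pumping lemma, so L is not regular.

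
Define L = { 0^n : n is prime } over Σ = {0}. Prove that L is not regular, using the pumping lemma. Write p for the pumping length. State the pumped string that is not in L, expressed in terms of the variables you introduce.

0^{q(1+k)}

Toward a contradiction, assume L is regular with pumping length p.
Let q be a prime with q ≥ p+2 (infinitely many primes exist), and take w = 0^q ∈ L with |w| = q ≥ p.
Write w = xyz as guaranteed by the lemma, with |xy| ≤ p and |y| ≥ 1.
Then y = 0^k for some k with 1 ≤ k ≤ p.
Since 1 ≤ k ≤ p, |xz| = q-k. Pump with i = q+1: |xy^{q+1}z| = (q-k)+(q+1)k = q+qk = q(1+k), which is composite (both factors ≥ 2). So xy^{q+1}z = 0^{q(1+k)} ∉ L.
This contradicts the pumping lemma, so L is not regular.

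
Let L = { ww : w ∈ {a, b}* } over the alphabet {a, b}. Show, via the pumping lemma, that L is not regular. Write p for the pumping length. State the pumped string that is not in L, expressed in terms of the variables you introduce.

Assume L is regular; let p be its pumping constant.
Take w = a^p b^p a^p b^p = uu where u = a^pb^p; then w ∈ L and |w| = 4p ≥ p.
The pumping lemma gives a decomposition w = xyz where |xy| ≤ p and y is nonempty.
Since the first p symbols of w are all a's and |xy| ≤ p, y lies entirely in the leading a-block: y = a^k for some k with 1 ≤ k ≤ p.
Pump with i = 2: xy^2z = a^{p+k} b^p a^p b^p, of length 4p+k. Suppose this equals vv. The string starts with a and ends with b, so v does too; thus the boundary between the two copies of v is a b→a transition. There is exactly one such transition, at position 2p+k, so |v| = 2p+k and |vv| = 4p+2k ≠ 4p+k since k ≥ 1. So xy^2z ∉ L.
Contradiction. Therefore L is not regular.

a^{p+k} b^p a^p b^p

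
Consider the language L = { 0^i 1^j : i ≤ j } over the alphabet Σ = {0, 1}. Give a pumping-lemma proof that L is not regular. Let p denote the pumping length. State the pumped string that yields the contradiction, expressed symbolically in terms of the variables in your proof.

0^{p+k} 1^p

Assume L is regular; let p be its pumping constant.
Choose w = 0^p 1^p ∈ L, with |w| = 2p ≥ p.
By the pumping lemma, w = xyz with |xy| ≤ p and y is nonempty.
Since the first p symbols of w are all 0's and |xy| ≤ p, y lies entirely in the leading 0-block: y = 0^k for some k with 1 ≤ k ≤ p.
Consider xy^2z = 0^{p+k} 1^p. Since k ≥ 1, the 0-count p+k exceeds the 1-count p, so i ≤ j fails; thus xy^2z ∉ L.
This is a contradiction; hence L is not regular.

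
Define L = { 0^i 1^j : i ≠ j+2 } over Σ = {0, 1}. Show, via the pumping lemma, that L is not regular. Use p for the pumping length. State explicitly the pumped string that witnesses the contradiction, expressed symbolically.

0^{p+p!} 1^{p+p!-2}

Assume L is regular; let p be its pumping constant.
Choose w = 0^p 1^{p+p!-2}. Since p ≠ (p+p!-2)+2 = p+p!, w ∈ L; and |w| ≥ p.
By the pumping lemma, w = xyz with |xy| ≤ p and |y| ≥ 1.
The first p characters of w are 0's, so xy (and hence y) consists only of 0's. Write y = 0^k, 1 ≤ k ≤ p.
Since 1 ≤ k ≤ p, k divides p!; set t = 1 + p!/k. Then xy^t z has p + (p!/k)·k = p + p! copies of 0. Now the 0-count is p+p! and (1-count)+2 = (p+p!-2)+2 = p+p!, so i ≠ j+2 fails. So xy^t z = 0^{p+p!} 1^{p+p!-2} ∉ L.
This is a contradiction; hence L is not regular.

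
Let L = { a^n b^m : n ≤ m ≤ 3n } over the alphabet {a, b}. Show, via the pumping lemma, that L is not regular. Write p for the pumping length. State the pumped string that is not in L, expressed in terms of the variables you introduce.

a^{p+k} b^p

Assume L is regular; let p be its pumping constant.
Take w = a^p b^p ∈ L (since p ≤ p ≤ 3p), with |w| = 2p ≥ p.
Write w = xyz as guaranteed by the lemma, with |xy| ≤ p and |y| > 0.
Since the first p symbols of w are all a's and |xy| ≤ p, y lies entirely in the leading a-block: y = a^k for some k with 1 ≤ k ≤ p.
Pump with i = 2: xy^2z = a^{p+k} b^p. Now n = p+k > p = m, so the condition n ≤ m fails. Thus xy^2z ∉ L.
Contradiction. Therefore L is not regular.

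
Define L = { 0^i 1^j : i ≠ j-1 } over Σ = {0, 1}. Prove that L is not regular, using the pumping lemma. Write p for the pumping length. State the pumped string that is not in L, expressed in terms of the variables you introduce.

Toward a contradiction, assume L is regular with pumping length p.
Choose w = 0^p 1^{p+p!+1}. Since p ≠ (p+p!+1)-1 = p+p!, w ∈ L; and |w| ≥ p.
The pumping lemma gives a decomposition w = xyz where |xy| ≤ p and |y| > 0.
The first p characters of w are 0's, so xy (and hence y) consists only of 0's. Write y = 0^k, 1 ≤ k ≤ p.
Since 1 ≤ k ≤ p, k divides p!; set t = 1 + p!/k. Then xy^t z has p + (p!/k)·k = p + p! copies of 0. Now the 0-count is p+p! and (1-count)-1 = (p+p!+1)-1 = p+p!, so i ≠ j-1 fails. So xy^t z = 0^{p+p!} 1^{p+p!+1} ∉ L.
This is a contradiction; hence L is not regular.

0^{p+p!} 1^{p+p!+1}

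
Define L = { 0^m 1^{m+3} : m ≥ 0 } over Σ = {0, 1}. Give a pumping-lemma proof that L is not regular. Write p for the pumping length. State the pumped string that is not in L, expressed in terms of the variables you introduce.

Toward a contradiction, assume L is regular with pumping length p.
Take w = 0^p 1^{p+3}. Then w ∈ L and |w| = 2p+3 ≥ p.
The pumping lemma gives a decomposition w = xyz where |xy| ≤ p and y is nonempty.
Since the first p symbols of w are all 0's and |xy| ≤ p, y lies entirely in the leading 0-block: y = 0^k for some k with 1 ≤ k ≤ p.
Pump with i = 2: xy^2z = 0^{p+k} 1^{p+3}. For this to lie in L we would need p+3 = (p+k)+3, which forces k = 0. But k ≥ 1, so xy^2z ∉ L.
This is a contradiction; hence L is not regular.

0^{p+k} 1^{p+3}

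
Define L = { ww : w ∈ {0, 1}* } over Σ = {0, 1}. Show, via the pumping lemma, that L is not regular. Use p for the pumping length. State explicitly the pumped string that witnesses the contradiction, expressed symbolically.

Assume L is regular. Let p be the pumping length given by the pumping lemma.
Take w = 0^p 1^p 0^p 1^p = uu where u = 0^p1^p; then w ∈ L and |w| = 4p ≥ p.
By the pumping lemma, w = xyz with |xy| ≤ p and y is nonempty.
Since the first p symbols of w are all 0's and |xy| ≤ p, y lies entirely in the leading 0-block: y = 0^k for some k with 1 ≤ k ≤ p.
Pump with i = 2: xy^2z = 0^{p+k} 1^p 0^p 1^p, of length 4p+k. Suppose this equals vv. The string starts with 0 and ends with 1, so v does too; thus the boundary between the two copies of v is a 1→0 transition. There is exactly one such transition, at position 2p+k, so |v| = 2p+k and |vv| = 4p+2k ≠ 4p+k since k ≥ 1. So xy^2z ∉ L.
This is a contradiction; hence L is not regular.

0^{p+k} 1^p 0^p 1^p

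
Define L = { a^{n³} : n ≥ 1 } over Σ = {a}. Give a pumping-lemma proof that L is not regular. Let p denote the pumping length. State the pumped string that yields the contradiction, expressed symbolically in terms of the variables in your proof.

a^{p³+k}

Toward a contradiction, assume L is regular with pumping length p.
Take w = a^{p³} ∈ L with |w| = p³ ≥ p.
By the pumping lemma, w = xyz with |xy| ≤ p and |y| > 0.
Then y = a^k for some k with 1 ≤ k ≤ p.
Pump with i = 2: xy^2z = a^{p³+k}. Since 1 ≤ k ≤ p, p³ < p³+k ≤ p³+p < p³+3p²+3p+1 = (p+1)³, so p³+k is not a perfect cube. So xy^2z ∉ L.
This is a contradiction; hence L is not regular.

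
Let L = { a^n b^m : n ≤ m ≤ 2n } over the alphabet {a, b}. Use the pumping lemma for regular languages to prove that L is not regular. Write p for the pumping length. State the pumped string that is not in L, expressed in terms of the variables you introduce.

a^{p+k} b^p

Assume L is regular. Let p be the pumping length given by the pumping lemma.
Take w = a^p b^p ∈ L (since p ≤ p ≤ 2p), with |w| = 2p ≥ p.
By the pumping lemma, w = xyz with |xy| ≤ p and y is nonempty.
Because |xy| ≤ p and w begins with p copies of a, we have y = a^k with 1 ≤ k ≤ p.
Pump with i = 2: xy^2z = a^{p+k} b^p. Now n = p+k > p = m, so the condition n ≤ m fails. Thus xy^2z ∉ L.
This is a contradiction; hence L is not regular.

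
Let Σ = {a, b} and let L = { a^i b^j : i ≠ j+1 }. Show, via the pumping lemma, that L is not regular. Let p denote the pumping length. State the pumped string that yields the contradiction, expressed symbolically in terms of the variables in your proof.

Assume L is regular. Let p be the pumping length given by the pumping lemma.
Choose w = a^p b^{p+p!-1}. Since p ≠ (p+p!-1)+1 = p+p!, w ∈ L; and |w| ≥ p.
By the pumping lemma, w = xyz with |xy| ≤ p and |y| ≥ 1.
The first p characters of w are a's, so xy (and hence y) consists only of a's. Write y = a^k, 1 ≤ k ≤ p.
Since 1 ≤ k ≤ p, k divides p!; set t = 1 + p!/k. Then xy^t z has p + (p!/k)·k = p + p! copies of a. Now the a-count is p+p! and (b-count)+1 = (p+p!-1)+1 = p+p!, so i ≠ j+1 fails. So xy^t z = a^{p+p!} b^{p+p!-1} ∉ L.
This contradicts the pumping lemma, so L is not regular.

a^{p+p!} b^{p+p!-1}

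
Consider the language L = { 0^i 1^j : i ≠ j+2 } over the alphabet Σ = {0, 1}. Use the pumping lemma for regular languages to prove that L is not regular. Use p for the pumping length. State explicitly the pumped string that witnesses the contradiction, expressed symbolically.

Assume L is regular. Let p be the pumping length given by the pumping lemma.
Choose w = 0^p 1^{p+p!-2}. Since p ≠ (p+p!-2)+2 = p+p!, w ∈ L; and |w| ≥ p.
Write w = xyz as guaranteed by the lemma, with |xy| ≤ p and y is nonempty.
The first p characters of w are 0's, so xy (and hence y) consists only of 0's. Write y = 0^k, 1 ≤ k ≤ p.
Since 1 ≤ k ≤ p, k divides p!; set t = 1 + p!/k. Then xy^t z has p + (p!/k)·k = p + p! copies of 0. Now the 0-count is p+p! and (1-count)+2 = (p+p!-2)+2 = p+p!, so i ≠ j+2 fails. So xy^t z = 0^{p+p!} 1^{p+p!-2} ∉ L.
This is a contradiction; hence L is not regular.

0^{p+p!} 1^{p+p!-2}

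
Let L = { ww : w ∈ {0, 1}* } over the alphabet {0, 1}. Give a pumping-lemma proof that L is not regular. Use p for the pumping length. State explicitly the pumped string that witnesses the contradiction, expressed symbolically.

0^{p+k} 1^p 0^p 1^p

Suppose for contradiction that L is regular, and let p be the pumping length.
Take w = 0^p 1^p 0^p 1^p = uu where u = 0^p1^p; then w ∈ L and |w| = 4p ≥ p.
By the pumping lemma, w = xyz with |xy| ≤ p and y is nonempty.
Because |xy| ≤ p and w begins with p copies of 0, we have y = 0^k with 1 ≤ k ≤ p.
Pump with i = 2: xy^2z = 0^{p+k} 1^p 0^p 1^p, of length 4p+k. Suppose this equals vv. The string starts with 0 and ends with 1, so v does too; thus the boundary between the two copies of v is a 1→0 transition. There is exactly one such transition, at position 2p+k, so |v| = 2p+k and |vv| = 4p+2k ≠ 4p+k since k ≥ 1. So xy^2z ∉ L.
This contradicts the pumping lemma, so L is not regular.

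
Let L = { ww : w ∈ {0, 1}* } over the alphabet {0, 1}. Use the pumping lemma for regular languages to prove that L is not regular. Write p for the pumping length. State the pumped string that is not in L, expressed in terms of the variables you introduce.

0^{p+k} 1^p 0^p 1^p

Toward a contradiction, assume L is regular with pumping length p.
Take w = 0^p 1^p 0^p 1^p = uu where u = 0^p1^p; then w ∈ L and |w| = 4p ≥ p.
The pumping lemma gives a decomposition w = xyz where |xy| ≤ p and y is nonempty.
The first p characters of w are 0's, so xy (and hence y) consists only of 0's. Write y = 0^k, 1 ≤ k ≤ p.
Pump with i = 2: xy^2z = 0^{p+k} 1^p 0^p 1^p, of length 4p+k. Suppose this equals vv. The string starts with 0 and ends with 1, so v does too; thus the boundary between the two copies of v is a 1→0 transition. There is exactly one such transition, at position 2p+k, so |v| = 2p+k and |vv| = 4p+2k ≠ 4p+k since k ≥ 1. So xy^2z ∉ L.
Contradiction. Therefore L is not regular.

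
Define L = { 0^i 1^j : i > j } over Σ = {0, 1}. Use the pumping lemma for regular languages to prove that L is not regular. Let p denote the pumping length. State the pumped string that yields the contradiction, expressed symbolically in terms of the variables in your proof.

0^{p+1-k} 1^p

Assume L is regular; let p be its pumping constant.
Choose w = 0^{p+1} 1^p ∈ L, with |w| = 2p+1 ≥ p.
The pumping lemma gives a decomposition w = xyz where |xy| ≤ p and |y| > 0.
Because |xy| ≤ p and w begins with p copies of 0, we have y = 0^k with 1 ≤ k ≤ p.
Consider xy^0z = xz = 0^{p+1-k} 1^p. Since k ≥ 1, the 0-count p+1-k is at most p, so i > j fails; thus xz ∉ L.
This is a contradiction; hence L is not regular.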